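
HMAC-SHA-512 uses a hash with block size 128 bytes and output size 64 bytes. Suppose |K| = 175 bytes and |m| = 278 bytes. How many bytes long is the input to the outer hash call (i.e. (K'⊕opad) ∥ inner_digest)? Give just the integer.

192

Key is 175 > 128 bytes, so it is hashed to 64 bytes then zero-padded to 128: |K'| = 128.
Outer input = (K'⊕opad) ∥ H(inner) → 128 + 64 = 192 bytes.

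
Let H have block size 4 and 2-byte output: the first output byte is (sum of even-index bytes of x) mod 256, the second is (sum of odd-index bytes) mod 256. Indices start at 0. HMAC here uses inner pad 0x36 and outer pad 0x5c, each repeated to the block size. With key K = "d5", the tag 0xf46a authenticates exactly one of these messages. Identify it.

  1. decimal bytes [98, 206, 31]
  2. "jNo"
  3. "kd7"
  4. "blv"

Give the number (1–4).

4

Key "d5" = 64 35 is 2 bytes ≤ B = 4; zero-pad to 4 bytes: K' = 64 35 00 00.
K' ⊕ ipad = 52 03 36 36; K' ⊕ opad = 38 69 5c 5c.
m1: inner = H(52 03 36 36 62 ce 1f) = 09 07; tag = H(38 69 5c 5c 09 07) = 9dcc
m2: inner = H(52 03 36 36 6a 4e 6f) = 61 87; tag = H(38 69 5c 5c 61 87) = f54c
m3: inner = H(52 03 36 36 6b 64 37) = 2a 9d; tag = H(38 69 5c 5c 2a 9d) = be62
m4: inner = H(52 03 36 36 62 6c 76) = 60 a5; tag = H(38 69 5c 5c 60 a5) = f46a ← matches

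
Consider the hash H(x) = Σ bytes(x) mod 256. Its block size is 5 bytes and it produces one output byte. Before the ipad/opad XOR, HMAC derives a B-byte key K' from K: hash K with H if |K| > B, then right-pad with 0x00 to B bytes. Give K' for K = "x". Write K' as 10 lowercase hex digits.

7800000000

Key "x" = 78 is 1 byte ≤ B = 5; zero-pad to 5 bytes: K' = 78 00 00 00 00.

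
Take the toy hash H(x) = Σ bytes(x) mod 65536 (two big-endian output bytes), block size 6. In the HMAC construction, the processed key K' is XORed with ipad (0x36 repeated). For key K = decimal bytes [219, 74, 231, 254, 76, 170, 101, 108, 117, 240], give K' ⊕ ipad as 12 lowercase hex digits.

300036363636

Key decimal bytes [219, 74, 231, 254, 76, 170, 101, 108, 117, 240] = db 4a e7 fe 4c aa 65 6c 75 f0 is 10 bytes > B = 6, so hash it first: H(key) = 06 36, then zero-pad to 6 bytes: K' = 06 36 00 00 00 00.
XOR each byte with 0x36: 06⊕36=30, 36⊕36=00, 00⊕36=36, 00⊕36=36, 00⊕36=36, 00⊕36=36.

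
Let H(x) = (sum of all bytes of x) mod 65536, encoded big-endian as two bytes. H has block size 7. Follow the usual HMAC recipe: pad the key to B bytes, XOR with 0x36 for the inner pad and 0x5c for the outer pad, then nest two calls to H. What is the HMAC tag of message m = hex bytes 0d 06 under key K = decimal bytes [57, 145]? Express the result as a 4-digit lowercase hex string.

Key decimal bytes [57, 145] = 39 91 is 2 bytes ≤ B = 7; zero-pad to 7 bytes: K' = 39 91 00 00 00 00 00.
K' ⊕ ipad = 0f a7 36 36 36 36 36.  K' ⊕ opad = 65 cd 5c 5c 5c 5c 5c.
Inner input = (K'⊕ipad) ∥ m = 0f a7 36 36 36 36 36 ∥ 0d 06.
Inner hash: sum = 15+167+54+54+54+54+54+13+6 = 471 → 01 d7.
Outer input = (K'⊕opad) ∥ inner = 65 cd 5c 5c 5c 5c 5c ∥ 01 d7.
Outer hash (tag): sum = 101+205+92+92+92+92+92+1+215 = 982 → 03 d6.

03d6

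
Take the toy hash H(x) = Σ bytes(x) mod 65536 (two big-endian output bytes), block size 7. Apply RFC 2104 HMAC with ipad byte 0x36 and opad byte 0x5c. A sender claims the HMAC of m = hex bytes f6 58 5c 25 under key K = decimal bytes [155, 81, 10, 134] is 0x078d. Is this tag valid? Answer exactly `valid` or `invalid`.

invalid

Key decimal bytes [155, 81, 10, 134] = 9b 51 0a 86 is 4 bytes ≤ B = 7; zero-pad to 7 bytes: K' = 9b 51 0a 86 00 00 00.
K' ⊕ ipad = ad 67 3c b0 36 36 36; K' ⊕ opad = c7 0d 56 da 5c 5c 5c.
Inner hash: sum = 173+103+60+176+54+54+54+246+88+92+37 = 1137 → 04 71.
Outer hash (recomputed tag): sum = 199+13+86+218+92+92+92+4+113 = 909 → 03 8d.
Recomputed tag = 038d; claimed = 078d → mismatch.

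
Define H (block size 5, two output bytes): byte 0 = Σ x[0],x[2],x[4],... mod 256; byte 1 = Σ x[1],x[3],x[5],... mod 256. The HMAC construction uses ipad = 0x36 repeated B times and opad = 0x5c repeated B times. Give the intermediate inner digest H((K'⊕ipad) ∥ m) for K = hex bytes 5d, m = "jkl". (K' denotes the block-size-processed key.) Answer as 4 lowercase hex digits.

Key hex bytes 5d is 1 byte ≤ B = 5; zero-pad to 5 bytes: K' = 5d 00 00 00 00.
K' ⊕ ipad = 6b 36 36 36 36.
Inner input = 6b 36 36 36 36 ∥ 6a 6b 6c.
Inner hash: even-index sum = 322 mod 256 = 66; odd-index sum = 322 mod 256 = 66 → 42 42.

4242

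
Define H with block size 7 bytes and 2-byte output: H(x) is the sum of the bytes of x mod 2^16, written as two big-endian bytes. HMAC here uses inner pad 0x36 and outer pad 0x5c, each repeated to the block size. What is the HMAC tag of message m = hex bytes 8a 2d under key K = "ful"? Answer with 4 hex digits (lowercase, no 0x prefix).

Key "ful" = 66 75 6c is 3 bytes ≤ B = 7; zero-pad to 7 bytes: K' = 66 75 6c 00 00 00 00.
K' ⊕ ipad = 50 43 5a 36 36 36 36.  K' ⊕ opad = 3a 29 30 5c 5c 5c 5c.
Inner input = (K'⊕ipad) ∥ m = 50 43 5a 36 36 36 36 ∥ 8a 2d.
Inner hash: sum = 80+67+90+54+54+54+54+138+45 = 636 → 02 7c.
Outer input = (K'⊕opad) ∥ inner = 3a 29 30 5c 5c 5c 5c ∥ 02 7c.
Outer hash (tag): sum = 58+41+48+92+92+92+92+2+124 = 641 → 02 81.

0281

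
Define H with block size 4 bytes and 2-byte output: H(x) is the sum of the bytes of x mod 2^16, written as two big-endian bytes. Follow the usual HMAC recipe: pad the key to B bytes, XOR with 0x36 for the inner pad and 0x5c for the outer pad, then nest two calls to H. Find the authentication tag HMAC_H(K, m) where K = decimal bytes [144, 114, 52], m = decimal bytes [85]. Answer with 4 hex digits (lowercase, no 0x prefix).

Key decimal bytes [144, 114, 52] = 90 72 34 is 3 bytes ≤ B = 4; zero-pad to 4 bytes: K' = 90 72 34 00.
K' ⊕ ipad = a6 44 02 36.  K' ⊕ opad = cc 2e 68 5c.
Inner input = (K'⊕ipad) ∥ m = a6 44 02 36 ∥ 55.
Inner hash: sum = 166+68+2+54+85 = 375 → 01 77.
Outer input = (K'⊕opad) ∥ inner = cc 2e 68 5c ∥ 01 77.
Outer hash (tag): sum = 204+46+104+92+1+119 = 566 → 02 36.

0236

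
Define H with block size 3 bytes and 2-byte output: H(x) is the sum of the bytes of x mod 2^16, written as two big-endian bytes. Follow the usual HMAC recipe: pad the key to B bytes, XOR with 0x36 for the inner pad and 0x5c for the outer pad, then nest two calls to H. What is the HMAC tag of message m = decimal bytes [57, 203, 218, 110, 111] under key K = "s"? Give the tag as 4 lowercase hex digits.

0156

Key "s" = 73 is 1 byte ≤ B = 3; zero-pad to 3 bytes: K' = 73 00 00.
K' ⊕ ipad = 45 36 36.  K' ⊕ opad = 2f 5c 5c.
Inner input = (K'⊕ipad) ∥ m = 45 36 36 ∥ 39 cb da 6e 6f.
Inner hash: sum = 69+54+54+57+203+218+110+111 = 876 → 03 6c.
Outer input = (K'⊕opad) ∥ inner = 2f 5c 5c ∥ 03 6c.
Outer hash (tag): sum = 47+92+92+3+108 = 342 → 01 56.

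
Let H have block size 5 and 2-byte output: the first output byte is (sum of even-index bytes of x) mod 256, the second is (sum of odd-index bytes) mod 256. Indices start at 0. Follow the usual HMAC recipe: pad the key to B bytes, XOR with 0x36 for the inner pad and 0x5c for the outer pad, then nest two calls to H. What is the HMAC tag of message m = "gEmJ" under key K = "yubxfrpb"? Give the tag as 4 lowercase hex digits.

Key "yubxfrpb" = 79 75 62 78 66 72 70 62 is 8 bytes > B = 5, so hash it first: H(key) = b1 c1, then zero-pad to 5 bytes: K' = b1 c1 00 00 00.
K' ⊕ ipad = 87 f7 36 36 36.  K' ⊕ opad = ed 9d 5c 5c 5c.
Inner input = (K'⊕ipad) ∥ m = 87 f7 36 36 36 ∥ 67 45 6d 4a.
Inner hash: even-index sum = 386 mod 256 = 130; odd-index sum = 513 mod 256 = 1 → 82 01.
Outer input = (K'⊕opad) ∥ inner = ed 9d 5c 5c 5c ∥ 82 01.
Outer hash (tag): even-index sum = 422 mod 256 = 166; odd-index sum = 379 mod 256 = 123 → a6 7b.

a67b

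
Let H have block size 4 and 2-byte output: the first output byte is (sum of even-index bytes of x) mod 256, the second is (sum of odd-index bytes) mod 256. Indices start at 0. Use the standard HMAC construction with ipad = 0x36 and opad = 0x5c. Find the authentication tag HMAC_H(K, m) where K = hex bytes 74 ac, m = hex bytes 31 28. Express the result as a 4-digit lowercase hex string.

Key hex bytes 74 ac is 2 bytes ≤ B = 4; zero-pad to 4 bytes: K' = 74 ac 00 00.
K' ⊕ ipad = 42 9a 36 36.  K' ⊕ opad = 28 f0 5c 5c.
Inner input = (K'⊕ipad) ∥ m = 42 9a 36 36 ∥ 31 28.
Inner hash: even-index sum = 169 mod 256 = 169; odd-index sum = 248 mod 256 = 248 → a9 f8.
Outer input = (K'⊕opad) ∥ inner = 28 f0 5c 5c ∥ a9 f8.
Outer hash (tag): even-index sum = 301 mod 256 = 45; odd-index sum = 580 mod 256 = 68 → 2d 44.

2d44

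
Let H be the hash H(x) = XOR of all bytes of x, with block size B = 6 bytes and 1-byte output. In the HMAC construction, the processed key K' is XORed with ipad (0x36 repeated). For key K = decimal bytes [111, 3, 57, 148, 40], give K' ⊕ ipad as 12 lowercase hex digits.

59350fa21e36

Key decimal bytes [111, 3, 57, 148, 40] = 6f 03 39 94 28 is 5 bytes ≤ B = 6; zero-pad to 6 bytes: K' = 6f 03 39 94 28 00.
XOR each byte with 0x36: 6f⊕36=59, 03⊕36=35, 39⊕36=0f, 94⊕36=a2, 28⊕36=1e, 00⊕36=36.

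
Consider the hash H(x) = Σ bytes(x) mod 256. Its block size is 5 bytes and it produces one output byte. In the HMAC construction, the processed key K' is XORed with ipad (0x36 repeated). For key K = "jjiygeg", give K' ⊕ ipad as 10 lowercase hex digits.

df36363636

Key "jjiygeg" = 6a 6a 69 79 67 65 67 is 7 bytes > B = 5, so hash it first: H(key) = e9, then zero-pad to 5 bytes: K' = e9 00 00 00 00.
XOR each byte with 0x36: e9⊕36=df, 00⊕36=36, 00⊕36=36, 00⊕36=36, 00⊕36=36.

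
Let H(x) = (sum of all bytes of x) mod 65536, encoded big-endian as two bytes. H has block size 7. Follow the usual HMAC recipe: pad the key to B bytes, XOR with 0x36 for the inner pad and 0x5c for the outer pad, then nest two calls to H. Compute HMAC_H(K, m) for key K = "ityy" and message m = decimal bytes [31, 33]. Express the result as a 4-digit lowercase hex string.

01de

Key "ityy" = 69 74 79 79 is 4 bytes ≤ B = 7; zero-pad to 7 bytes: K' = 69 74 79 79 00 00 00.
K' ⊕ ipad = 5f 42 4f 4f 36 36 36.  K' ⊕ opad = 35 28 25 25 5c 5c 5c.
Inner input = (K'⊕ipad) ∥ m = 5f 42 4f 4f 36 36 36 ∥ 1f 21.
Inner hash: sum = 95+66+79+79+54+54+54+31+33 = 545 → 02 21.
Outer input = (K'⊕opad) ∥ inner = 35 28 25 25 5c 5c 5c ∥ 02 21.
Outer hash (tag): sum = 53+40+37+37+92+92+92+2+33 = 478 → 01 de.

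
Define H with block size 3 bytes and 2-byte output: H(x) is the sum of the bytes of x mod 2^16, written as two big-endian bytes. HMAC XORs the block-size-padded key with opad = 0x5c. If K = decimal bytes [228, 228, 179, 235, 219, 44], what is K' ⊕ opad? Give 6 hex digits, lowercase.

Key decimal bytes [228, 228, 179, 235, 219, 44] = e4 e4 b3 eb db 2c is 6 bytes > B = 3, so hash it first: H(key) = 04 6d, then zero-pad to 3 bytes: K' = 04 6d 00.
XOR each byte with 0x5c: 04⊕5c=58, 6d⊕5c=31, 00⊕5c=5c.

58315c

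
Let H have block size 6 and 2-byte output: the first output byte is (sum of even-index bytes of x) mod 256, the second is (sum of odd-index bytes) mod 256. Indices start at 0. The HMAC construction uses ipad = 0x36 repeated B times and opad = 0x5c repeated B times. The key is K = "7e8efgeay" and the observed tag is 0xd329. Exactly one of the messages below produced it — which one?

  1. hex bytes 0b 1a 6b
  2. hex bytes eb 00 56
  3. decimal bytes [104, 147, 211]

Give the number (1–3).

3

Key "7e8efgeay" = 37 65 38 65 66 67 65 61 79 is 9 bytes > B = 6, so hash it first: H(key) = b3 92, then zero-pad to 6 bytes: K' = b3 92 00 00 00 00.
K' ⊕ ipad = 85 a4 36 36 36 36; K' ⊕ opad = ef ce 5c 5c 5c 5c.
m1: inner = H(85 a4 36 36 36 36 0b 1a 6b) = 67 2a; tag = H(ef ce 5c 5c 5c 5c 67 2a) = 0eb0
m2: inner = H(85 a4 36 36 36 36 eb 00 56) = 32 10; tag = H(ef ce 5c 5c 5c 5c 32 10) = d996
m3: inner = H(85 a4 36 36 36 36 68 93 d3) = 2c a3; tag = H(ef ce 5c 5c 5c 5c 2c a3) = d329 ← matches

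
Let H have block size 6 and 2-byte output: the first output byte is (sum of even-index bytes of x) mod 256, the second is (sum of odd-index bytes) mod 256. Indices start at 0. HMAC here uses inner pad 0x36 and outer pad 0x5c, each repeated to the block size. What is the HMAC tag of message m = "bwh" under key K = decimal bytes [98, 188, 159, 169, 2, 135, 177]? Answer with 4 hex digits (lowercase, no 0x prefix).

Key decimal bytes [98, 188, 159, 169, 2, 135, 177] = 62 bc 9f a9 02 87 b1 is 7 bytes > B = 6, so hash it first: H(key) = b4 ec, then zero-pad to 6 bytes: K' = b4 ec 00 00 00 00.
K' ⊕ ipad = 82 da 36 36 36 36.  K' ⊕ opad = e8 b0 5c 5c 5c 5c.
Inner input = (K'⊕ipad) ∥ m = 82 da 36 36 36 36 ∥ 62 77 68.
Inner hash: even-index sum = 440 mod 256 = 184; odd-index sum = 445 mod 256 = 189 → b8 bd.
Outer input = (K'⊕opad) ∥ inner = e8 b0 5c 5c 5c 5c ∥ b8 bd.
Outer hash (tag): even-index sum = 600 mod 256 = 88; odd-index sum = 549 mod 256 = 37 → 58 25.

5825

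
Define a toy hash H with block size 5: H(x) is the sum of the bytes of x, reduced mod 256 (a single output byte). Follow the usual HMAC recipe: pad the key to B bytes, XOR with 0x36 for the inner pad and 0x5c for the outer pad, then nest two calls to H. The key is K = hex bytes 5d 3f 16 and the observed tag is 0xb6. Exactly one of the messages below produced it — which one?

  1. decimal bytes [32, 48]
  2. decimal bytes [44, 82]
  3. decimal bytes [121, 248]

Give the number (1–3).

Key hex bytes 5d 3f 16 is 3 bytes ≤ B = 5; zero-pad to 5 bytes: K' = 5d 3f 16 00 00.
K' ⊕ ipad = 6b 09 20 36 36; K' ⊕ opad = 01 63 4a 5c 5c.
m1: inner = H(6b 09 20 36 36 20 30) = 50; tag = H(01 63 4a 5c 5c 50) = b6 ← matches
m2: inner = H(6b 09 20 36 36 2c 52) = 7e; tag = H(01 63 4a 5c 5c 7e) = e4
m3: inner = H(6b 09 20 36 36 79 f8) = 71; tag = H(01 63 4a 5c 5c 71) = d7

1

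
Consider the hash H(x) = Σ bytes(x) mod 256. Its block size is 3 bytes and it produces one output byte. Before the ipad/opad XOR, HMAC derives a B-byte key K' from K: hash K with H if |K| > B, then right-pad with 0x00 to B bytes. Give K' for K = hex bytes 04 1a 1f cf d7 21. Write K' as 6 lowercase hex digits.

|K| = 6 > B = 3, so first hash the key.
H(K): sum = 4+26+31+207+215+33 = 516; mod 256 = 4 → 04.
Zero-pad H(K) = 04 to 3 bytes: K' = 04 00 00.

040000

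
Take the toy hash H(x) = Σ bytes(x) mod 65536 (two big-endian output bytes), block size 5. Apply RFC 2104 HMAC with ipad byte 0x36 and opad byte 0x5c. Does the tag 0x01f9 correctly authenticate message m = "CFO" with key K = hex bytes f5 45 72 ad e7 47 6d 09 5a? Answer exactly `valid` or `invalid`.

Key hex bytes f5 45 72 ad e7 47 6d 09 5a is 9 bytes > B = 5, so hash it first: H(key) = 04 57, then zero-pad to 5 bytes: K' = 04 57 00 00 00.
K' ⊕ ipad = 32 61 36 36 36; K' ⊕ opad = 58 0b 5c 5c 5c.
Inner hash: sum = 50+97+54+54+54+67+70+79 = 525 → 02 0d.
Outer hash (recomputed tag): sum = 88+11+92+92+92+2+13 = 390 → 01 86.
Recomputed tag = 0186; claimed = 01f9 → mismatch.

invalid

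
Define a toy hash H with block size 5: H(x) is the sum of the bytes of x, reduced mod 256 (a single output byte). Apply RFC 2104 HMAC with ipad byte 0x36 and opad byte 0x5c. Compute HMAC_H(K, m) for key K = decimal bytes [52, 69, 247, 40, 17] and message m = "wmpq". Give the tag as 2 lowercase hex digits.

Key decimal bytes [52, 69, 247, 40, 17] = 34 45 f7 28 11 is exactly B = 5 bytes: K' = 34 45 f7 28 11.
K' ⊕ ipad = 02 73 c1 1e 27.  K' ⊕ opad = 68 19 ab 74 4d.
Inner input = (K'⊕ipad) ∥ m = 02 73 c1 1e 27 ∥ 77 6d 70 71.
Inner hash: sum = 2+115+193+30+39+119+109+112+113 = 832; mod 256 = 64 → 40.
Outer input = (K'⊕opad) ∥ inner = 68 19 ab 74 4d ∥ 40.
Outer hash (tag): sum = 104+25+171+116+77+64 = 557; mod 256 = 45 → 2d.

2d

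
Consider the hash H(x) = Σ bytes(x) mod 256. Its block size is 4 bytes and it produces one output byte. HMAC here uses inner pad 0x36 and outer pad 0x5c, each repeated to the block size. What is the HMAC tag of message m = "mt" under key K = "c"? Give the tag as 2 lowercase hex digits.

2b

Key "c" = 63 is 1 byte ≤ B = 4; zero-pad to 4 bytes: K' = 63 00 00 00.
K' ⊕ ipad = 55 36 36 36.  K' ⊕ opad = 3f 5c 5c 5c.
Inner input = (K'⊕ipad) ∥ m = 55 36 36 36 ∥ 6d 74.
Inner hash: sum = 85+54+54+54+109+116 = 472; mod 256 = 216 → d8.
Outer input = (K'⊕opad) ∥ inner = 3f 5c 5c 5c ∥ d8.
Outer hash (tag): sum = 63+92+92+92+216 = 555; mod 256 = 43 → 2b.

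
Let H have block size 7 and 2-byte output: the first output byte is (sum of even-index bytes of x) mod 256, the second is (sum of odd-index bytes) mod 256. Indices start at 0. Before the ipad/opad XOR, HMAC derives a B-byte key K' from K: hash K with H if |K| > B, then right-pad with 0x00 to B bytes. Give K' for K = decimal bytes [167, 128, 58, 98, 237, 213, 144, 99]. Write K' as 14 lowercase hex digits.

|K| = 8 > B = 7, so first hash the key.
H(K): even-index sum = 606 mod 256 = 94; odd-index sum = 538 mod 256 = 26 → 5e 1a.
Zero-pad H(K) = 5e 1a to 7 bytes: K' = 5e 1a 00 00 00 00 00.

5e1a0000000000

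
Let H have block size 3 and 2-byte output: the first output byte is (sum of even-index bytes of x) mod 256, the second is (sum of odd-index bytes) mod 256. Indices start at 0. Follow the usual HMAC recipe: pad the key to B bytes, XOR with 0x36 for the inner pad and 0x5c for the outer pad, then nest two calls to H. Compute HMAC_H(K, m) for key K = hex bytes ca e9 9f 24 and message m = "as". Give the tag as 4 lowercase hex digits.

Key hex bytes ca e9 9f 24 is 4 bytes > B = 3, so hash it first: H(key) = 69 0d, then zero-pad to 3 bytes: K' = 69 0d 00.
K' ⊕ ipad = 5f 3b 36.  K' ⊕ opad = 35 51 5c.
Inner input = (K'⊕ipad) ∥ m = 5f 3b 36 ∥ 61 73.
Inner hash: even-index sum = 264 mod 256 = 8; odd-index sum = 156 mod 256 = 156 → 08 9c.
Outer input = (K'⊕opad) ∥ inner = 35 51 5c ∥ 08 9c.
Outer hash (tag): even-index sum = 301 mod 256 = 45; odd-index sum = 89 mod 256 = 89 → 2d 59.

2d59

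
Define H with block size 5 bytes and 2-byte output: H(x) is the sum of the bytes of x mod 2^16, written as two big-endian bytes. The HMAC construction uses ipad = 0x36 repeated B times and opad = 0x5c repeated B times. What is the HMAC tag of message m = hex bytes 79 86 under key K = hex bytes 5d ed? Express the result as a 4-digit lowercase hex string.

Key hex bytes 5d ed is 2 bytes ≤ B = 5; zero-pad to 5 bytes: K' = 5d ed 00 00 00.
K' ⊕ ipad = 6b db 36 36 36.  K' ⊕ opad = 01 b1 5c 5c 5c.
Inner input = (K'⊕ipad) ∥ m = 6b db 36 36 36 ∥ 79 86.
Inner hash: sum = 107+219+54+54+54+121+134 = 743 → 02 e7.
Outer input = (K'⊕opad) ∥ inner = 01 b1 5c 5c 5c ∥ 02 e7.
Outer hash (tag): sum = 1+177+92+92+92+2+231 = 687 → 02 af.

02af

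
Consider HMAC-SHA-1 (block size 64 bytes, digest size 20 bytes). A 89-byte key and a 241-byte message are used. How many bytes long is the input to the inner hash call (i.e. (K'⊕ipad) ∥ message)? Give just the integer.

Key is 89 > 64 bytes, so it is hashed to 20 bytes then zero-padded to 64: |K'| = 64.
Inner input = (K'⊕ipad) ∥ m → 64 + 241 = 305 bytes.

305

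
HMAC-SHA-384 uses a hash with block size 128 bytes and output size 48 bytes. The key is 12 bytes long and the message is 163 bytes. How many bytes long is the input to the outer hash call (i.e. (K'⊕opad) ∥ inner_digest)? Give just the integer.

Key is 12 ≤ 128 bytes, zero-padded: |K'| = 128.
Outer input = (K'⊕opad) ∥ H(inner) → 128 + 48 = 176 bytes.

176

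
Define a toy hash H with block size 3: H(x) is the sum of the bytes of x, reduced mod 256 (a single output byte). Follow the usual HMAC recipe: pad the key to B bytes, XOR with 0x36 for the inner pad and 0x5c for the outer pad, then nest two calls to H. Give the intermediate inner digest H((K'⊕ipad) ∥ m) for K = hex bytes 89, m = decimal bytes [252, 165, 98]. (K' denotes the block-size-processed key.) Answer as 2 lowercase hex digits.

Key hex bytes 89 is 1 byte ≤ B = 3; zero-pad to 3 bytes: K' = 89 00 00.
K' ⊕ ipad = bf 36 36.
Inner input = bf 36 36 ∥ fc a5 62.
Inner hash: sum = 191+54+54+252+165+98 = 814; mod 256 = 46 → 2e.

2e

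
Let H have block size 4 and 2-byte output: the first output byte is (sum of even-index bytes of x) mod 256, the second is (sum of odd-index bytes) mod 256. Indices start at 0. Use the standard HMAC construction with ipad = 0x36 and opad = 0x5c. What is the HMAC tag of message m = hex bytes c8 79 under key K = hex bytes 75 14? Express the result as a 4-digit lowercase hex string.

c675

Key hex bytes 75 14 is 2 bytes ≤ B = 4; zero-pad to 4 bytes: K' = 75 14 00 00.
K' ⊕ ipad = 43 22 36 36.  K' ⊕ opad = 29 48 5c 5c.
Inner input = (K'⊕ipad) ∥ m = 43 22 36 36 ∥ c8 79.
Inner hash: even-index sum = 321 mod 256 = 65; odd-index sum = 209 mod 256 = 209 → 41 d1.
Outer input = (K'⊕opad) ∥ inner = 29 48 5c 5c ∥ 41 d1.
Outer hash (tag): even-index sum = 198 mod 256 = 198; odd-index sum = 373 mod 256 = 117 → c6 75.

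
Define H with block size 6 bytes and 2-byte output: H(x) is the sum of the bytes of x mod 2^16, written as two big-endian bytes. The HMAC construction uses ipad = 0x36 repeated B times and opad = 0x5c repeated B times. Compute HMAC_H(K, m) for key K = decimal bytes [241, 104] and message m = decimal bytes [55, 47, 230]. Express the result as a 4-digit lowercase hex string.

029d

Key decimal bytes [241, 104] = f1 68 is 2 bytes ≤ B = 6; zero-pad to 6 bytes: K' = f1 68 00 00 00 00.
K' ⊕ ipad = c7 5e 36 36 36 36.  K' ⊕ opad = ad 34 5c 5c 5c 5c.
Inner input = (K'⊕ipad) ∥ m = c7 5e 36 36 36 36 ∥ 37 2f e6.
Inner hash: sum = 199+94+54+54+54+54+55+47+230 = 841 → 03 49.
Outer input = (K'⊕opad) ∥ inner = ad 34 5c 5c 5c 5c ∥ 03 49.
Outer hash (tag): sum = 173+52+92+92+92+92+3+73 = 669 → 02 9d.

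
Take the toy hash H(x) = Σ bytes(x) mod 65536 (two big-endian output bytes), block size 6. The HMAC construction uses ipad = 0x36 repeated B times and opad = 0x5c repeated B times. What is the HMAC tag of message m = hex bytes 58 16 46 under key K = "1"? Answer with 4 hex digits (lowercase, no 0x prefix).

Key "1" = 31 is 1 byte ≤ B = 6; zero-pad to 6 bytes: K' = 31 00 00 00 00 00.
K' ⊕ ipad = 07 36 36 36 36 36.  K' ⊕ opad = 6d 5c 5c 5c 5c 5c.
Inner input = (K'⊕ipad) ∥ m = 07 36 36 36 36 36 ∥ 58 16 46.
Inner hash: sum = 7+54+54+54+54+54+88+22+70 = 457 → 01 c9.
Outer input = (K'⊕opad) ∥ inner = 6d 5c 5c 5c 5c 5c ∥ 01 c9.
Outer hash (tag): sum = 109+92+92+92+92+92+1+201 = 771 → 03 03.

0303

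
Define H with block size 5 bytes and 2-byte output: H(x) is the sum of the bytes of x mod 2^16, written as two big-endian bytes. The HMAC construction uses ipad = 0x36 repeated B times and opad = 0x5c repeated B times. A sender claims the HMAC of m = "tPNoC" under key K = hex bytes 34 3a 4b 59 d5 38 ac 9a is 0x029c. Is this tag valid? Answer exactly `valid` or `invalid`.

Key hex bytes 34 3a 4b 59 d5 38 ac 9a is 8 bytes > B = 5, so hash it first: H(key) = 03 65, then zero-pad to 5 bytes: K' = 03 65 00 00 00.
K' ⊕ ipad = 35 53 36 36 36; K' ⊕ opad = 5f 39 5c 5c 5c.
Inner hash: sum = 53+83+54+54+54+116+80+78+111+67 = 750 → 02 ee.
Outer hash (recomputed tag): sum = 95+57+92+92+92+2+238 = 668 → 02 9c.
Recomputed tag = 029c; claimed = 029c → match.

valid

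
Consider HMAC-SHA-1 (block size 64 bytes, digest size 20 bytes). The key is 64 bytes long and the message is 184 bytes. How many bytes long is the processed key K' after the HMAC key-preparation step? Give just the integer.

64

Key is 64 ≤ 64 bytes, zero-padded: |K'| = 64.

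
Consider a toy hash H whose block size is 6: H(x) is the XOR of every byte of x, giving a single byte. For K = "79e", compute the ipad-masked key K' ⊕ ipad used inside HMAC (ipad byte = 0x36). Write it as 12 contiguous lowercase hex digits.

010f53363636

Key "79e" = 37 39 65 is 3 bytes ≤ B = 6; zero-pad to 6 bytes: K' = 37 39 65 00 00 00.
XOR each byte with 0x36: 37⊕36=01, 39⊕36=0f, 65⊕36=53, 00⊕36=36, 00⊕36=36, 00⊕36=36.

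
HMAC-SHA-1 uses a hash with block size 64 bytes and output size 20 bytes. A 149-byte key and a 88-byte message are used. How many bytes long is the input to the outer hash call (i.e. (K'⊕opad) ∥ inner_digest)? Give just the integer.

Key is 149 > 64 bytes, so it is hashed to 20 bytes then zero-padded to 64: |K'| = 64.
Outer input = (K'⊕opad) ∥ H(inner) → 64 + 20 = 84 bytes.

84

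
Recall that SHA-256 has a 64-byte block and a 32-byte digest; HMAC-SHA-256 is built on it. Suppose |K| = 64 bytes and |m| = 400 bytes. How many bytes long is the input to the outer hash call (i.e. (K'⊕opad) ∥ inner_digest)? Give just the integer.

Key is 64 ≤ 64 bytes, zero-padded: |K'| = 64.
Outer input = (K'⊕opad) ∥ H(inner) → 64 + 32 = 96 bytes.

96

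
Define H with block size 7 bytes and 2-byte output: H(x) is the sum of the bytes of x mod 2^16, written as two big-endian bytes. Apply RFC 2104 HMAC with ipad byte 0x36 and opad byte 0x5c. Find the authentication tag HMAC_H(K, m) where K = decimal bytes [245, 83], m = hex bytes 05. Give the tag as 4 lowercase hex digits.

02c1

Key decimal bytes [245, 83] = f5 53 is 2 bytes ≤ B = 7; zero-pad to 7 bytes: K' = f5 53 00 00 00 00 00.
K' ⊕ ipad = c3 65 36 36 36 36 36.  K' ⊕ opad = a9 0f 5c 5c 5c 5c 5c.
Inner input = (K'⊕ipad) ∥ m = c3 65 36 36 36 36 36 ∥ 05.
Inner hash: sum = 195+101+54+54+54+54+54+5 = 571 → 02 3b.
Outer input = (K'⊕opad) ∥ inner = a9 0f 5c 5c 5c 5c 5c ∥ 02 3b.
Outer hash (tag): sum = 169+15+92+92+92+92+92+2+59 = 705 → 02 c1.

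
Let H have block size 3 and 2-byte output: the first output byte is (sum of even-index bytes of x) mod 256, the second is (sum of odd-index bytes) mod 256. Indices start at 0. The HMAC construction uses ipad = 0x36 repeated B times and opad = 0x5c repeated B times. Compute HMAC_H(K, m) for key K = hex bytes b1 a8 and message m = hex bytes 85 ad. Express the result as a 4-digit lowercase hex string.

6c5e

Key hex bytes b1 a8 is 2 bytes ≤ B = 3; zero-pad to 3 bytes: K' = b1 a8 00.
K' ⊕ ipad = 87 9e 36.  K' ⊕ opad = ed f4 5c.
Inner input = (K'⊕ipad) ∥ m = 87 9e 36 ∥ 85 ad.
Inner hash: even-index sum = 362 mod 256 = 106; odd-index sum = 291 mod 256 = 35 → 6a 23.
Outer input = (K'⊕opad) ∥ inner = ed f4 5c ∥ 6a 23.
Outer hash (tag): even-index sum = 364 mod 256 = 108; odd-index sum = 350 mod 256 = 94 → 6c 5e.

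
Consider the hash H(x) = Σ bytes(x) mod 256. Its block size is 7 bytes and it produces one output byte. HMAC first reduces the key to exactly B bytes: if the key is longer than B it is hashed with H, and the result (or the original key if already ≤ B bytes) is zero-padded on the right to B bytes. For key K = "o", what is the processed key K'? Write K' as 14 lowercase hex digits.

6f000000000000

Key "o" = 6f is 1 byte ≤ B = 7; zero-pad to 7 bytes: K' = 6f 00 00 00 00 00 00.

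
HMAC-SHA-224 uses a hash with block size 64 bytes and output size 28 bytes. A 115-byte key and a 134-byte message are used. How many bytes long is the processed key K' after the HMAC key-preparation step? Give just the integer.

Key is 115 > 64 bytes, so it is hashed to 28 bytes then zero-padded to 64: |K'| = 64.

64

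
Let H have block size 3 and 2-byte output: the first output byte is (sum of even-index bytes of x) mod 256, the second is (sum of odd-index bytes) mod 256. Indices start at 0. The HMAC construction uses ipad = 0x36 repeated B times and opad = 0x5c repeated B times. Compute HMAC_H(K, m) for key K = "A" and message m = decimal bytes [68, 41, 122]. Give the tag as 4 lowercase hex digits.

6d32

Key "A" = 41 is 1 byte ≤ B = 3; zero-pad to 3 bytes: K' = 41 00 00.
K' ⊕ ipad = 77 36 36.  K' ⊕ opad = 1d 5c 5c.
Inner input = (K'⊕ipad) ∥ m = 77 36 36 ∥ 44 29 7a.
Inner hash: even-index sum = 214 mod 256 = 214; odd-index sum = 244 mod 256 = 244 → d6 f4.
Outer input = (K'⊕opad) ∥ inner = 1d 5c 5c ∥ d6 f4.
Outer hash (tag): even-index sum = 365 mod 256 = 109; odd-index sum = 306 mod 256 = 50 → 6d 32.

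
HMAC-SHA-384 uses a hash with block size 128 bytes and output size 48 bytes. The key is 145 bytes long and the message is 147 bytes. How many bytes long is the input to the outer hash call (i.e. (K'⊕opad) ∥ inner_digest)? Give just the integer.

176

Key is 145 > 128 bytes, so it is hashed to 48 bytes then zero-padded to 128: |K'| = 128.
Outer input = (K'⊕opad) ∥ H(inner) → 128 + 48 = 176 bytes.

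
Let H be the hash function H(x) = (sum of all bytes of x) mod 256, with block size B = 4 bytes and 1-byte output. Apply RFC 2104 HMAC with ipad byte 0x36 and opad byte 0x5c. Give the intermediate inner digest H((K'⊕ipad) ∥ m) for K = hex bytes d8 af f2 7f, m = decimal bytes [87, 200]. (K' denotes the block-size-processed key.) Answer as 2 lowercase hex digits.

Key hex bytes d8 af f2 7f is exactly B = 4 bytes: K' = d8 af f2 7f.
K' ⊕ ipad = ee 99 c4 49.
Inner input = ee 99 c4 49 ∥ 57 c8.
Inner hash: sum = 238+153+196+73+87+200 = 947; mod 256 = 179 → b3.

b3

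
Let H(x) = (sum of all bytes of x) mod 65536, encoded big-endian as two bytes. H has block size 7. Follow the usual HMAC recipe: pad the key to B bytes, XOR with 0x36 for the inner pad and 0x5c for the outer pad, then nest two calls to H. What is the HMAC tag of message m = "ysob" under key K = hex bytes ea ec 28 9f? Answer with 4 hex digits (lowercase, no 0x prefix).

Key hex bytes ea ec 28 9f is 4 bytes ≤ B = 7; zero-pad to 7 bytes: K' = ea ec 28 9f 00 00 00.
K' ⊕ ipad = dc da 1e a9 36 36 36.  K' ⊕ opad = b6 b0 74 c3 5c 5c 5c.
Inner input = (K'⊕ipad) ∥ m = dc da 1e a9 36 36 36 ∥ 79 73 6f 62.
Inner hash: sum = 220+218+30+169+54+54+54+121+115+111+98 = 1244 → 04 dc.
Outer input = (K'⊕opad) ∥ inner = b6 b0 74 c3 5c 5c 5c ∥ 04 dc.
Outer hash (tag): sum = 182+176+116+195+92+92+92+4+220 = 1169 → 04 91.

0491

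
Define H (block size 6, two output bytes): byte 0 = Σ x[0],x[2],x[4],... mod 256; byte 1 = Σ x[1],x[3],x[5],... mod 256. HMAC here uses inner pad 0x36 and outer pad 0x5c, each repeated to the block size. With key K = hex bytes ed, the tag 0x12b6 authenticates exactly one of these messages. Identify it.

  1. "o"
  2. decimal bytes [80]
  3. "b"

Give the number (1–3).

Key hex bytes ed is 1 byte ≤ B = 6; zero-pad to 6 bytes: K' = ed 00 00 00 00 00.
K' ⊕ ipad = db 36 36 36 36 36; K' ⊕ opad = b1 5c 5c 5c 5c 5c.
m1: inner = H(db 36 36 36 36 36 6f) = b6 a2; tag = H(b1 5c 5c 5c 5c 5c b6 a2) = 1fb6
m2: inner = H(db 36 36 36 36 36 50) = 97 a2; tag = H(b1 5c 5c 5c 5c 5c 97 a2) = 00b6
m3: inner = H(db 36 36 36 36 36 62) = a9 a2; tag = H(b1 5c 5c 5c 5c 5c a9 a2) = 12b6 ← matches

3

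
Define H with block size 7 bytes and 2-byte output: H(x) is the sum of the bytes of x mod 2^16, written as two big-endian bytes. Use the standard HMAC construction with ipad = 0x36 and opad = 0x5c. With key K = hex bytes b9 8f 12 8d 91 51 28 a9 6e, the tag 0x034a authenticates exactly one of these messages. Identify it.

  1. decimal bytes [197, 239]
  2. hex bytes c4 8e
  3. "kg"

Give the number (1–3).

2

Key hex bytes b9 8f 12 8d 91 51 28 a9 6e is 9 bytes > B = 7, so hash it first: H(key) = 04 08, then zero-pad to 7 bytes: K' = 04 08 00 00 00 00 00.
K' ⊕ ipad = 32 3e 36 36 36 36 36; K' ⊕ opad = 58 54 5c 5c 5c 5c 5c.
m1: inner = H(32 3e 36 36 36 36 36 c5 ef) = 03 32; tag = H(58 54 5c 5c 5c 5c 5c 03 32) = 02ad
m2: inner = H(32 3e 36 36 36 36 36 c4 8e) = 02 d0; tag = H(58 54 5c 5c 5c 5c 5c 02 d0) = 034a ← matches
m3: inner = H(32 3e 36 36 36 36 36 6b 67) = 02 50; tag = H(58 54 5c 5c 5c 5c 5c 02 50) = 02ca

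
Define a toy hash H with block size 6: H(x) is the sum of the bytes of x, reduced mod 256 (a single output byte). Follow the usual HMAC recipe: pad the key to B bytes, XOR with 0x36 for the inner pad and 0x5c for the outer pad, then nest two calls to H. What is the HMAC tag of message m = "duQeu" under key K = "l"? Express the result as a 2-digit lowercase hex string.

Key "l" = 6c is 1 byte ≤ B = 6; zero-pad to 6 bytes: K' = 6c 00 00 00 00 00.
K' ⊕ ipad = 5a 36 36 36 36 36.  K' ⊕ opad = 30 5c 5c 5c 5c 5c.
Inner input = (K'⊕ipad) ∥ m = 5a 36 36 36 36 36 ∥ 64 75 51 65 75.
Inner hash: sum = 90+54+54+54+54+54+100+117+81+101+117 = 876; mod 256 = 108 → 6c.
Outer input = (K'⊕opad) ∥ inner = 30 5c 5c 5c 5c 5c ∥ 6c.
Outer hash (tag): sum = 48+92+92+92+92+92+108 = 616; mod 256 = 104 → 68.

68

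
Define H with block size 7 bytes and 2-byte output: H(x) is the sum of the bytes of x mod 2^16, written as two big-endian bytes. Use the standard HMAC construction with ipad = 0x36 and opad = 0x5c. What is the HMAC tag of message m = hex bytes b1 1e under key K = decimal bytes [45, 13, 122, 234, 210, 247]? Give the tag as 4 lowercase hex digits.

035f

Key decimal bytes [45, 13, 122, 234, 210, 247] = 2d 0d 7a ea d2 f7 is 6 bytes ≤ B = 7; zero-pad to 7 bytes: K' = 2d 0d 7a ea d2 f7 00.
K' ⊕ ipad = 1b 3b 4c dc e4 c1 36.  K' ⊕ opad = 71 51 26 b6 8e ab 5c.
Inner input = (K'⊕ipad) ∥ m = 1b 3b 4c dc e4 c1 36 ∥ b1 1e.
Inner hash: sum = 27+59+76+220+228+193+54+177+30 = 1064 → 04 28.
Outer input = (K'⊕opad) ∥ inner = 71 51 26 b6 8e ab 5c ∥ 04 28.
Outer hash (tag): sum = 113+81+38+182+142+171+92+4+40 = 863 → 03 5f.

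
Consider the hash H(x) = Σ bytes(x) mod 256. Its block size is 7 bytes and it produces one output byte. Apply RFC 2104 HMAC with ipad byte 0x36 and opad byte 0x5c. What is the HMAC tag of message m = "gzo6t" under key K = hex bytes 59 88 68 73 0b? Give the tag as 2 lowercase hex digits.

Key hex bytes 59 88 68 73 0b is 5 bytes ≤ B = 7; zero-pad to 7 bytes: K' = 59 88 68 73 0b 00 00.
K' ⊕ ipad = 6f be 5e 45 3d 36 36.  K' ⊕ opad = 05 d4 34 2f 57 5c 5c.
Inner input = (K'⊕ipad) ∥ m = 6f be 5e 45 3d 36 36 ∥ 67 7a 6f 36 74.
Inner hash: sum = 111+190+94+69+61+54+54+103+122+111+54+116 = 1139; mod 256 = 115 → 73.
Outer input = (K'⊕opad) ∥ inner = 05 d4 34 2f 57 5c 5c ∥ 73.
Outer hash (tag): sum = 5+212+52+47+87+92+92+115 = 702; mod 256 = 190 → be.

be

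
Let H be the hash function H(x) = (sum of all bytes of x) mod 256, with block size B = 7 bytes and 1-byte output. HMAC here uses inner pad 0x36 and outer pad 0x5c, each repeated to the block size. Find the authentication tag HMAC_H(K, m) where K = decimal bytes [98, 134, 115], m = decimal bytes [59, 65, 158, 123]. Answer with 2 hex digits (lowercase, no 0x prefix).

6d

Key decimal bytes [98, 134, 115] = 62 86 73 is 3 bytes ≤ B = 7; zero-pad to 7 bytes: K' = 62 86 73 00 00 00 00.
K' ⊕ ipad = 54 b0 45 36 36 36 36.  K' ⊕ opad = 3e da 2f 5c 5c 5c 5c.
Inner input = (K'⊕ipad) ∥ m = 54 b0 45 36 36 36 36 ∥ 3b 41 9e 7b.
Inner hash: sum = 84+176+69+54+54+54+54+59+65+158+123 = 950; mod 256 = 182 → b6.
Outer input = (K'⊕opad) ∥ inner = 3e da 2f 5c 5c 5c 5c ∥ b6.
Outer hash (tag): sum = 62+218+47+92+92+92+92+182 = 877; mod 256 = 109 → 6d.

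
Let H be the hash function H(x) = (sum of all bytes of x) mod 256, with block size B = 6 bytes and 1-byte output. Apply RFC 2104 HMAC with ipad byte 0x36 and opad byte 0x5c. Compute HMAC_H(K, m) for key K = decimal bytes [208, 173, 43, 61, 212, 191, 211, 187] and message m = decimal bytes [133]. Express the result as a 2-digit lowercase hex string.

e9

Key decimal bytes [208, 173, 43, 61, 212, 191, 211, 187] = d0 ad 2b 3d d4 bf d3 bb is 8 bytes > B = 6, so hash it first: H(key) = 06, then zero-pad to 6 bytes: K' = 06 00 00 00 00 00.
K' ⊕ ipad = 30 36 36 36 36 36.  K' ⊕ opad = 5a 5c 5c 5c 5c 5c.
Inner input = (K'⊕ipad) ∥ m = 30 36 36 36 36 36 ∥ 85.
Inner hash: sum = 48+54+54+54+54+54+133 = 451; mod 256 = 195 → c3.
Outer input = (K'⊕opad) ∥ inner = 5a 5c 5c 5c 5c 5c ∥ c3.
Outer hash (tag): sum = 90+92+92+92+92+92+195 = 745; mod 256 = 233 → e9.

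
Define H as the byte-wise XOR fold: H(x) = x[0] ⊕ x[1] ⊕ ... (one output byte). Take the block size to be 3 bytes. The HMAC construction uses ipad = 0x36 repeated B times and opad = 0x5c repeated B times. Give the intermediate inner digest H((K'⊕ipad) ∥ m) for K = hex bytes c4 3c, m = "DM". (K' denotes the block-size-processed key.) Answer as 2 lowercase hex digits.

c7

Key hex bytes c4 3c is 2 bytes ≤ B = 3; zero-pad to 3 bytes: K' = c4 3c 00.
K' ⊕ ipad = f2 0a 36.
Inner input = f2 0a 36 ∥ 44 4d.
Inner hash: XOR f2⊕0a⊕36⊕44⊕4d = c7.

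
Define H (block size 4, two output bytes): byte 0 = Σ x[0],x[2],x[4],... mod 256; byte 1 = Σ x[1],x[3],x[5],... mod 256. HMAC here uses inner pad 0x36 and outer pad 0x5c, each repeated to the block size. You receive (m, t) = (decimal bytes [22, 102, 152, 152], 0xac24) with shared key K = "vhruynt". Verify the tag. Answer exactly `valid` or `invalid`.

valid

Key "vhruynt" = 76 68 72 75 79 6e 74 is 7 bytes > B = 4, so hash it first: H(key) = d5 4b, then zero-pad to 4 bytes: K' = d5 4b 00 00.
K' ⊕ ipad = e3 7d 36 36; K' ⊕ opad = 89 17 5c 5c.
Inner hash: even-index sum = 455 mod 256 = 199; odd-index sum = 433 mod 256 = 177 → c7 b1.
Outer hash (recomputed tag): even-index sum = 428 mod 256 = 172; odd-index sum = 292 mod 256 = 36 → ac 24.
Recomputed tag = ac24; claimed = ac24 → match.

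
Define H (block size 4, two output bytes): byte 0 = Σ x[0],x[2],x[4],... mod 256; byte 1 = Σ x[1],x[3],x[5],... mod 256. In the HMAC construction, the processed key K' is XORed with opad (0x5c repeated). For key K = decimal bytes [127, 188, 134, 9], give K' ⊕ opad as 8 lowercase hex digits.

Key decimal bytes [127, 188, 134, 9] = 7f bc 86 09 is exactly B = 4 bytes: K' = 7f bc 86 09.
XOR each byte with 0x5c: 7f⊕5c=23, bc⊕5c=e0, 86⊕5c=da, 09⊕5c=55.

23e0da55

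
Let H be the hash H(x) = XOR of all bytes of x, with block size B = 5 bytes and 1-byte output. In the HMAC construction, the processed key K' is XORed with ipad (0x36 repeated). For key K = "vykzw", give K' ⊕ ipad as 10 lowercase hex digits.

404f5d4c41

Key "vykzw" = 76 79 6b 7a 77 is exactly B = 5 bytes: K' = 76 79 6b 7a 77.
XOR each byte with 0x36: 76⊕36=40, 79⊕36=4f, 6b⊕36=5d, 7a⊕36=4c, 77⊕36=41.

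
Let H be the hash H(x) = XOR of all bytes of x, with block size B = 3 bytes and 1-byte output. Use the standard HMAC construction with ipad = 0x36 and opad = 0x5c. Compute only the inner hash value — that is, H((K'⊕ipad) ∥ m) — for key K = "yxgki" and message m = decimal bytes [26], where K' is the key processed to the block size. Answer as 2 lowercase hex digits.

Key "yxgki" = 79 78 67 6b 69 is 5 bytes > B = 3, so hash it first: H(key) = 64, then zero-pad to 3 bytes: K' = 64 00 00.
K' ⊕ ipad = 52 36 36.
Inner input = 52 36 36 ∥ 1a.
Inner hash: XOR 52⊕36⊕36⊕1a = 48.

48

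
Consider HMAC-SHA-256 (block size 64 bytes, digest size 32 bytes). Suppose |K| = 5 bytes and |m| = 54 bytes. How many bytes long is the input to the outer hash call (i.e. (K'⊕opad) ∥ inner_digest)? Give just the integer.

96

Key is 5 ≤ 64 bytes, zero-padded: |K'| = 64.
Outer input = (K'⊕opad) ∥ H(inner) → 64 + 32 = 96 bytes.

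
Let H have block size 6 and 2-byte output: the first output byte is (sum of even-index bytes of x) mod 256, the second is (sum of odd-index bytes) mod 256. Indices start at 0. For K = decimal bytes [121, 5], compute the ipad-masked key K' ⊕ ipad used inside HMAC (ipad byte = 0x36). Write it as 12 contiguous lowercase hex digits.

4f3336363636

Key decimal bytes [121, 5] = 79 05 is 2 bytes ≤ B = 6; zero-pad to 6 bytes: K' = 79 05 00 00 00 00.
XOR each byte with 0x36: 79⊕36=4f, 05⊕36=33, 00⊕36=36, 00⊕36=36, 00⊕36=36, 00⊕36=36.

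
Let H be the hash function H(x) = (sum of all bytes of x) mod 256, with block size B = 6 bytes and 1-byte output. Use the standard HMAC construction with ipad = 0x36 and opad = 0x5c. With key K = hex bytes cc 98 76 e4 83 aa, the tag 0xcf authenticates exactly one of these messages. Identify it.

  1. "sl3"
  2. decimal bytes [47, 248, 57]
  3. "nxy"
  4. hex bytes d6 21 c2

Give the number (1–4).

4

Key hex bytes cc 98 76 e4 83 aa is exactly B = 6 bytes: K' = cc 98 76 e4 83 aa.
K' ⊕ ipad = fa ae 40 d2 b5 9c; K' ⊕ opad = 90 c4 2a b8 df f6.
m1: inner = H(fa ae 40 d2 b5 9c 73 6c 33) = 1d; tag = H(90 c4 2a b8 df f6 1d) = 28
m2: inner = H(fa ae 40 d2 b5 9c 2f f8 39) = 6b; tag = H(90 c4 2a b8 df f6 6b) = 76
m3: inner = H(fa ae 40 d2 b5 9c 6e 78 79) = 6a; tag = H(90 c4 2a b8 df f6 6a) = 75
m4: inner = H(fa ae 40 d2 b5 9c d6 21 c2) = c4; tag = H(90 c4 2a b8 df f6 c4) = cf ← matches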